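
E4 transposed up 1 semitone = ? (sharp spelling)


Reasoning:
E4: chromatic position 4 in octave 4 → absolute = 4×12 + 4 = 52
Transpose up 1: 52 + 1 = 53
53 = 4×12 + 5 → F in octave 4
Result = F4


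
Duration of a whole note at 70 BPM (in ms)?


One quarter-note beat = 60000 / BPM = 60000 / 70 ms
Whole note = 4 × quarter note
Duration = 4 × 60000 / 70 = 240000 / 70
= 3428.6 ms


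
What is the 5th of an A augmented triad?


Solution.
Augmented triad = root + major 3rd (4 semitones) + augmented 5th (8 semitones)
A triad on A stacks thirds, so the chord tones use letter names A-C-E
Root: A
Major 3rd above A: C#
Augmented 5th above A: E#
The 5th = E#


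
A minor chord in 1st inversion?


Root position: A C E
1st inversion: move root up an octave
Bass note: C
Notes (bottom to top) = C E A


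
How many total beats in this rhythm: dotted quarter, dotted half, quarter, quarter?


Working:
Beat values:
  dotted quarter = 1.5 beats
  dotted half = 3 beats
  quarter = 1 beat
  quarter = 1 beat
Sum = 1.5 + 3 + 1 + 1
= 6.5 beats


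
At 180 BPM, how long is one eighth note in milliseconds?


Let's work it out.
One quarter-note beat = 60000 / BPM = 60000 / 180 ms
Eighth note = 1/2 × quarter note
Duration = 1/2 × 60000 / 180 = 30000 / 180
= 166.7 ms


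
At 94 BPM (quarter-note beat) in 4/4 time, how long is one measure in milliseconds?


Reasoning:
Quarter-note beat duration = 60000 / 94 ms
Beats per measure (4/4) = 4
One measure = 4 × 60000 / 94 = 240000 / 94 ms
= 2553.2 ms


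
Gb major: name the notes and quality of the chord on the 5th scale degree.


Solution.
Gb major scale: Gb Ab Bb Cb Db Eb F
Diatonic triad on degree 5 stacks scale notes 5, 7, 2: Db F Ab
Db→F = 4 semitones; Db→Ab = 7 semitones → major triad
= Db F Ab (major)


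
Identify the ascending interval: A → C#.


Let's work it out.
Letter names: A → C spans 3 letter names → a 3rd
Semitones: A → C# = 4 half-steps
A 3rd of 4 semitones is a major 3rd
= major 3rd


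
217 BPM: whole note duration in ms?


One quarter-note beat = 60000 / BPM = 60000 / 217 ms
Whole note = 4 × quarter note
Duration = 4 × 60000 / 217 = 240000 / 217
= 1106.0 ms


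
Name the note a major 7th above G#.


Step by step:
A 7th spans 7 letter names, so from G we land on F
A major 7th = 11 semitones above G#
Spell F at that pitch: F##
= F##


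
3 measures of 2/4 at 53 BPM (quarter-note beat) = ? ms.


Solution.
Quarter-note beat duration = 60000 / 53 ms
Beats per measure (2/4) = 2
One measure = 2 × 60000 / 53 = 120000 / 53 ms
3 measures = 3 × 120000 / 53 = 360000 / 53
= 6792.5 ms


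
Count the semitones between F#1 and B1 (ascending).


Absolute semitone position = octave×12 + chromatic position
F#1: 1×12 + 6 = 18
B1: 1×12 + 11 = 23
Difference = 23 - 18 = 5
= 5 semitones


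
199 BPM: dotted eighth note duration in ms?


Let's work it out.
One quarter-note beat = 60000 / BPM = 60000 / 199 ms
Dotted eighth note = 3/4 × quarter note
Duration = 3/4 × 60000 / 199 = 45000 / 199
= 226.1 ms


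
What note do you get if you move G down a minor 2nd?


minor 2nd: 2 letter names, 1 semitones
Letter: G - 1 → F
Pitch: G - 1 semitones, spelled as an F → F#
= F#


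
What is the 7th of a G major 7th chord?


Major 7th chord = root + major 3rd + perfect 5th + major 7th
Seventh chords stack in thirds, so the letter names are G-B-D-F
Root: G
Major 3rd above G: B
Perfect 5th above G: D
Major 7th above G: F#
The 7th = F#


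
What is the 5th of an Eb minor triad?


Solution.
Minor triad = root + minor 3rd (3 semitones) + perfect 5th (7 semitones)
A triad on Eb stacks thirds, so the chord tones use letter names E-G-B
Root: Eb
Minor 3rd above Eb: Gb
Perfect 5th above Eb: Bb
The 5th = Bb


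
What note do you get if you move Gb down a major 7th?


Reasoning:
major 7th: 7 letter names, 11 semitones
Letter: G - 6 → A
Pitch: Gb - 11 semitones, spelled as an A → Abb
= Abb


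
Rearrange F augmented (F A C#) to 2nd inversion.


Root position: F A C#
2nd inversion: move root and 3rd up an octave
Bass note: C#
Notes (bottom to top) = C# F A


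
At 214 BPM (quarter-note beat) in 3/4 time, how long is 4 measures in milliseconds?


Step by step:
Quarter-note beat duration = 60000 / 214 ms
Beats per measure (3/4) = 3
One measure = 3 × 60000 / 214 = 180000 / 214 ms
4 measures = 4 × 180000 / 214 = 720000 / 214
= 3364.5 ms


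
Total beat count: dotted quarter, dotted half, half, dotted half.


Beat values:
  dotted quarter = 1.5 beats
  dotted half = 3 beats
  half = 2 beats
  dotted half = 3 beats
Sum = 1.5 + 3 + 2 + 3
= 9.5 beats


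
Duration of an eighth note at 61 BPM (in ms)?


One quarter-note beat = 60000 / BPM = 60000 / 61 ms
Eighth note = 1/2 × quarter note
Duration = 1/2 × 60000 / 61 = 30000 / 61
= 491.8 ms


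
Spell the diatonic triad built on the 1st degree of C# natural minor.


Solution.
C# natural minor scale: C# D# E F# G# A B
Diatonic triad on degree 1 stacks scale notes 1, 3, 5: C# E G#
C#→E = 3 semitones; C#→G# = 7 semitones → minor triad
= C# E G# (minor)


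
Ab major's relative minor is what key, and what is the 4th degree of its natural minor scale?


Let's work it out.
The relative minor shares the major's key signature and starts on its 6th degree
6th degree = a major 6th above the tonic; a major 6th above Ab is F
→ relative minor of Ab major is F minor
F natural minor scale: F G Ab Bb C Db Eb
= F minor; 4th degree = Bb


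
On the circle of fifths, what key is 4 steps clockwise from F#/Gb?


Solution.
Each clockwise step on the circle of fifths moves up a perfect 5th
From F#/Gb: F#/Gb → Db → Ab → Eb → Bb
= Bb


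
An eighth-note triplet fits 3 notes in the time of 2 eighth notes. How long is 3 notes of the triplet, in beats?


Solution.
Triplet: 3 notes occupy the space of 2 eighth notes
Space = 2 × 1/2 = 1 beat
Each triplet note = 1 / 3 = 1/3 beats
3 notes = 3 × 1/3 = 1
= 1 beat


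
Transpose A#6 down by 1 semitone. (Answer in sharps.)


Reasoning:
A#6: chromatic position 10 in octave 6 → absolute = 6×12 + 10 = 82
Transpose down 1: 82 - 1 = 81
81 = 6×12 + 9 → A in octave 6
Result = A6


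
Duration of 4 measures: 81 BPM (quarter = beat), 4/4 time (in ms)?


Quarter-note beat duration = 60000 / 81 ms
Beats per measure (4/4) = 4
One measure = 4 × 60000 / 81 = 240000 / 81 ms
4 measures = 4 × 240000 / 81 = 960000 / 81
= 11851.9 ms


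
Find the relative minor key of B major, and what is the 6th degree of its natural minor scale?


The relative minor shares the major's key signature and starts on its 6th degree
6th degree = a major 6th above the tonic; a major 6th above B is G#
→ relative minor of B major is G# minor
G# natural minor scale: G# A# B C# D# E F#
= G# minor; 6th degree = E


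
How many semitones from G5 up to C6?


Solution.
Absolute semitone position = octave×12 + chromatic position
G5: 5×12 + 7 = 67
C6: 6×12 + 0 = 72
Difference = 72 - 67 = 5
= 5 semitones


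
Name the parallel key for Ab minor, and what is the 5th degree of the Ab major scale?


Working:
Parallel keys share the same tonic but differ in mode
Ab minor → parallel is Ab major
Ab major scale: Ab Bb C Db Eb F G
= Ab major; 5th degree = Eb


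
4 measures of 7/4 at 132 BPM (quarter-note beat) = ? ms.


Reasoning:
Quarter-note beat duration = 60000 / 132 ms
Beats per measure (7/4) = 7
One measure = 7 × 60000 / 132 = 420000 / 132 ms
4 measures = 4 × 420000 / 132 = 1680000 / 132
= 12727.3 ms


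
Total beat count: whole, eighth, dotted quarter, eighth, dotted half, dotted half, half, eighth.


Working:
Beat values:
  whole = 4 beats
  eighth = 0.5 beats
  dotted quarter = 1.5 beats
  eighth = 0.5 beats
  dotted half = 3 beats
  dotted half = 3 beats
  half = 2 beats
  eighth = 0.5 beats
Sum = 4 + 0.5 + 1.5 + 0.5 + 3 + 3 + 2 + 0.5
= 15 beats


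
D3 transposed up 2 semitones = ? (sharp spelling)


D3: chromatic position 2 in octave 3 → absolute = 3×12 + 2 = 38
Transpose up 2: 38 + 2 = 40
40 = 3×12 + 4 → E in octave 3
Result = E3


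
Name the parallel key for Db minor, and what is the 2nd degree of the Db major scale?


Parallel keys share the same tonic but differ in mode
Db minor → parallel is Db major
Db major scale: Db Eb F Gb Ab Bb C
= Db major; 2nd degree = Eb


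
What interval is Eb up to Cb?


Letter names: E → C spans 6 letter names → a 6th
Semitones: Eb → Cb = 8 half-steps
A 6th of 8 semitones is a minor 6th
= minor 6th


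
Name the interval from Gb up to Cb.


Letter names: G → C spans 4 letter names → a 4th
Semitones: Gb → Cb = 5 half-steps
A 4th of 5 semitones is a perfect 4th
= perfect 4th


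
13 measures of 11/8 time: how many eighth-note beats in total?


Time signature 11/8: the bottom number 8 means the eighth note gets one count
The top number 11 means 11 eighth-note beats per measure
Total = 11 × 13 measures
= 143 eighth-note beats


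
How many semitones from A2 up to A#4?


Let's work it out.
Absolute semitone position = octave×12 + chromatic position
A2: 2×12 + 9 = 33
A#4: 4×12 + 10 = 58
Difference = 58 - 33 = 25
= 25 semitones


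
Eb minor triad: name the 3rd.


Solution.
Minor triad = root + minor 3rd (3 semitones) + perfect 5th (7 semitones)
A triad on Eb stacks thirds, so the chord tones use letter names E-G-B
Root: Eb
Minor 3rd above Eb: Gb
Perfect 5th above Eb: Bb
The 3rd = Gb


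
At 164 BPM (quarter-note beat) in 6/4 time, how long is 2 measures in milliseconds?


Step by step:
Quarter-note beat duration = 60000 / 164 ms
Beats per measure (6/4) = 6
One measure = 6 × 60000 / 164 = 360000 / 164 ms
2 measures = 2 × 360000 / 164 = 720000 / 164
= 4390.2 ms


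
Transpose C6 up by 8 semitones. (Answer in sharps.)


C6: chromatic position 0 in octave 6 → absolute = 6×12 + 0 = 72
Transpose up 8: 72 + 8 = 80
80 = 6×12 + 8 → G# in octave 6
Result = G#6


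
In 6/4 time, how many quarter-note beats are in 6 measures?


Let's work it out.
Time signature 6/4: the bottom number 4 means the quarter note gets one count
The top number 6 means 6 quarter-note beats per measure
Total = 6 × 6 measures
= 36 quarter-note beats


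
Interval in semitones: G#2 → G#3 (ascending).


Working:
Absolute semitone position = octave×12 + chromatic position
G#2: 2×12 + 8 = 32
G#3: 3×12 + 8 = 44
Difference = 44 - 32 = 12
= 12 semitones


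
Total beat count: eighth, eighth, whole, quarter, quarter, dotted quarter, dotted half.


Beat values:
  eighth = 0.5 beats
  eighth = 0.5 beats
  whole = 4 beats
  quarter = 1 beat
  quarter = 1 beat
  dotted quarter = 1.5 beats
  dotted half = 3 beats
Sum = 0.5 + 0.5 + 4 + 1 + 1 + 1.5 + 3
= 11.5 beats


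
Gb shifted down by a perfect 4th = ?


perfect 4th: 4 letter names, 5 semitones
Letter: G - 3 → D
Pitch: Gb - 5 semitones, spelled as a D → Db
= Db


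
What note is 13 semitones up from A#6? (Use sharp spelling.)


Working:
A#6: chromatic position 10 in octave 6 → absolute = 6×12 + 10 = 82
Transpose up 13: 82 + 13 = 95
95 = 7×12 + 11 → B in octave 7
Result = B7


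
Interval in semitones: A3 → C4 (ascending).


Let's work it out.
Absolute semitone position = octave×12 + chromatic position
A3: 3×12 + 9 = 45
C4: 4×12 + 0 = 48
Difference = 48 - 45 = 3
= 3 semitones


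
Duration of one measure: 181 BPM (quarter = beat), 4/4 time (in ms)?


Step by step:
Quarter-note beat duration = 60000 / 181 ms
Beats per measure (4/4) = 4
One measure = 4 × 60000 / 181 = 240000 / 181 ms
= 1326.0 ms


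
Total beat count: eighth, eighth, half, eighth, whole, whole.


Solution.
Beat values:
  eighth = 0.5 beats
  eighth = 0.5 beats
  half = 2 beats
  eighth = 0.5 beats
  whole = 4 beats
  whole = 4 beats
Sum = 0.5 + 0.5 + 2 + 0.5 + 4 + 4
= 11.5 beats


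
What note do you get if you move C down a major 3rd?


Step by step:
major 3rd: 3 letter names, 4 semitones
Letter: C - 2 → A
Pitch: C - 4 semitones, spelled as an A → Ab
= Ab


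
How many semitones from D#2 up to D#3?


Absolute semitone position = octave×12 + chromatic position
D#2: 2×12 + 3 = 27
D#3: 3×12 + 3 = 39
Difference = 39 - 27 = 12
= 12 semitones


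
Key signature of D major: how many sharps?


Reasoning:
Sharp major keys follow the circle of fifths: C(0), G(1), D(2), A(3), E(4), B(5), F#(6), C#(7)
D major has 2 sharps
Order of sharps: F# C# G# D# A# E# B# → first 2: F#, C#
= 2 sharps


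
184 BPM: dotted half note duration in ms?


Solution.
One quarter-note beat = 60000 / BPM = 60000 / 184 ms
Dotted half note = 3 × quarter note
Duration = 3 × 60000 / 184 = 180000 / 184
= 978.3 ms


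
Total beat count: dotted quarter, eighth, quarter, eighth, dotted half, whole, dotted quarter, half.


Beat values:
  dotted quarter = 1.5 beats
  eighth = 0.5 beats
  quarter = 1 beat
  eighth = 0.5 beats
  dotted half = 3 beats
  whole = 4 beats
  dotted quarter = 1.5 beats
  half = 2 beats
Sum = 1.5 + 0.5 + 1 + 0.5 + 3 + 4 + 1.5 + 2
= 14 beats


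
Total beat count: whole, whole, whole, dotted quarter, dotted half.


Reasoning:
Beat values:
  whole = 4 beats
  whole = 4 beats
  whole = 4 beats
  dotted quarter = 1.5 beats
  dotted half = 3 beats
Sum = 4 + 4 + 4 + 1.5 + 3
= 16.5 beats


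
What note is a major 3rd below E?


A 3rd spans 3 letter names, so from E we land on C
A major 3rd = 4 semitones below E
Spell C at that pitch: C
= C


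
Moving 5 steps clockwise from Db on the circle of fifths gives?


Working:
Each clockwise step on the circle of fifths moves up a perfect 5th
From Db: Db → Ab → Eb → Bb → F → C
= C


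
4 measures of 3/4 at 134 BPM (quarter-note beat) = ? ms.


Quarter-note beat duration = 60000 / 134 ms
Beats per measure (3/4) = 3
One measure = 3 × 60000 / 134 = 180000 / 134 ms
4 measures = 4 × 180000 / 134 = 720000 / 134
= 5373.1 ms


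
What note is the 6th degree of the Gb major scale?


Working:
Major scale pattern: W-W-H-W-W-W-H (2-2-1-2-2-2-1 semitones)
Starting from Gb:
  Gb + 2 semitones → Ab
  Ab + 2 semitones → Bb
  Bb + 1 semitone → Cb
  Cb + 2 semitones → Db
  Db + 2 semitones → Eb
  Eb + 2 semitones → F
  F + 1 semitone → Gb
Scale: Gb Ab Bb Cb Db Eb F
Degree 6 = Eb


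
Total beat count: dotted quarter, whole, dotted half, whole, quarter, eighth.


Beat values:
  dotted quarter = 1.5 beats
  whole = 4 beats
  dotted half = 3 beats
  whole = 4 beats
  quarter = 1 beat
  eighth = 0.5 beats
Sum = 1.5 + 4 + 3 + 4 + 1 + 0.5
= 14 beats


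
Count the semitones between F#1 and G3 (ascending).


Solution.
Absolute semitone position = octave×12 + chromatic position
F#1: 1×12 + 6 = 18
G3: 3×12 + 7 = 43
Difference = 43 - 18 = 25
= 25 semitones


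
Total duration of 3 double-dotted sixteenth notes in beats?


Base sixteenth note = 1/4 beats
Dot 1 adds half the previous value: +1/8
Dot 2 adds half the previous value: +1/16
One double-dotted sixteenth = 1/4 + 1/8 + 1/16 = 7/16
3 of them = 3 × 7/16 = 21/16
= 21/16 beats


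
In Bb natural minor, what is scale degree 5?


Step by step:
Natural minor scale pattern: W-H-W-W-H-W-W (2-1-2-2-1-2-2 semitones)
Starting from Bb:
  Bb + 2 semitones → C
  C + 1 semitone → Db
  Db + 2 semitones → Eb
  Eb + 2 semitones → F
  F + 1 semitone → Gb
  Gb + 2 semitones → Ab
  Ab + 2 semitones → Bb
Scale: Bb C Db Eb F Gb Ab
Degree 5 = F


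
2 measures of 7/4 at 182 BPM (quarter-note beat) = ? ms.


Let's work it out.
Quarter-note beat duration = 60000 / 182 ms
Beats per measure (7/4) = 7
One measure = 7 × 60000 / 182 = 420000 / 182 ms
2 measures = 2 × 420000 / 182 = 840000 / 182
= 4615.4 ms


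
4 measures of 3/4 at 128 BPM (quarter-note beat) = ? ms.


Working:
Quarter-note beat duration = 60000 / 128 ms
Beats per measure (3/4) = 3
One measure = 3 × 60000 / 128 = 180000 / 128 ms
4 measures = 4 × 180000 / 128 = 720000 / 128
= 5625.0 ms


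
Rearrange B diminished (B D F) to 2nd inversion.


Let's work it out.
Root position: B D F
2nd inversion: move root and 3rd up an octave
Bass note: F
Notes (bottom to top) = F B D


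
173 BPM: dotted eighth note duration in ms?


One quarter-note beat = 60000 / BPM = 60000 / 173 ms
Dotted eighth note = 3/4 × quarter note
Duration = 3/4 × 60000 / 173 = 45000 / 173
= 260.1 ms


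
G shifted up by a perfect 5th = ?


Solution.
perfect 5th: 5 letter names, 7 semitones
Letter: G + 4 → D
Pitch: G + 7 semitones, spelled as a D → D
= D


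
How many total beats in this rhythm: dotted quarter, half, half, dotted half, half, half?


Let's work it out.
Beat values:
  dotted quarter = 1.5 beats
  half = 2 beats
  half = 2 beats
  dotted half = 3 beats
  half = 2 beats
  half = 2 beats
Sum = 1.5 + 2 + 2 + 3 + 2 + 2
= 12.5 beats


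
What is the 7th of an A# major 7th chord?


Solution.
Major 7th chord = root + major 3rd + perfect 5th + major 7th
Seventh chords stack in thirds, so the letter names are A-C-E-G
Root: A#
Major 3rd above A#: C##
Perfect 5th above A#: E#
Major 7th above A#: G##
The 7th = G##


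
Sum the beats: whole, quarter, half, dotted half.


Step by step:
Beat values:
  whole = 4 beats
  quarter = 1 beat
  half = 2 beats
  dotted half = 3 beats
Sum = 4 + 1 + 2 + 3
= 10 beats


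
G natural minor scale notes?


Natural minor scale pattern: W-H-W-W-H-W-W (2-1-2-2-1-2-2 semitones)
Starting from G:
  G + 2 semitones → A
  A + 1 semitone → Bb
  Bb + 2 semitones → C
  C + 2 semitones → D
  D + 1 semitone → Eb
  Eb + 2 semitones → F
  F + 2 semitones → G
Scale = G A Bb C D Eb F


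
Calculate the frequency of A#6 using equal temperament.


Step by step:
f = 440 × 2^(n/12) where n = semitones from A4
A#6: 25 semitones from A4
f = 440 × 2^(25/12)
f = 1864.66 Hz


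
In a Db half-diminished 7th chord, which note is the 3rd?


Step by step:
Half-diminished 7th chord = root + minor 3rd + diminished 5th + minor 7th
Seventh chords stack in thirds, so the letter names are D-F-A-C
Root: Db
Minor 3rd above Db: Fb
Diminished 5th above Db: Abb
Minor 7th above Db: Cb
The 3rd = Fb


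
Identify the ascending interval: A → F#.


Letter names: A → F spans 6 letter names → a 6th
Semitones: A → F# = 9 half-steps
A 6th of 9 semitones is a major 6th
= major 6th


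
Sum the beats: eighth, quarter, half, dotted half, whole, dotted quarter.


Reasoning:
Beat values:
  eighth = 0.5 beats
  quarter = 1 beat
  half = 2 beats
  dotted half = 3 beats
  whole = 4 beats
  dotted quarter = 1.5 beats
Sum = 0.5 + 1 + 2 + 3 + 4 + 1.5
= 12 beats


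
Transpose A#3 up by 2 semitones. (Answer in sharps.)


Reasoning:
A#3: chromatic position 10 in octave 3 → absolute = 3×12 + 10 = 46
Transpose up 2: 46 + 2 = 48
48 = 4×12 + 0 → C in octave 4
Result = C4


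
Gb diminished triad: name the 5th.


Let's work it out.
Diminished triad = root + minor 3rd (3 semitones) + diminished 5th (6 semitones)
A triad on Gb stacks thirds, so the chord tones use letter names G-B-D
Root: Gb
Minor 3rd above Gb: Bbb
Diminished 5th above Gb: Dbb
The 5th = Dbb


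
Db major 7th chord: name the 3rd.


Step by step:
Major 7th chord = root + major 3rd + perfect 5th + major 7th
Seventh chords stack in thirds, so the letter names are D-F-A-C
Root: Db
Major 3rd above Db: F
Perfect 5th above Db: Ab
Major 7th above Db: C
The 3rd = F


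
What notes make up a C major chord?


Let's work it out.
Major triad = root + major 3rd (4 semitones) + perfect 5th (7 semitones)
A triad on C stacks thirds, so the chord tones use letter names C-E-G
Root: C
Major 3rd above C: E
Perfect 5th above C: G
Chord = C E G


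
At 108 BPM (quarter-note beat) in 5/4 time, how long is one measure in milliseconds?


Solution.
Quarter-note beat duration = 60000 / 108 ms
Beats per measure (5/4) = 5
One measure = 5 × 60000 / 108 = 300000 / 108 ms
= 2777.8 ms


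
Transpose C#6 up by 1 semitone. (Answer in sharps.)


Working:
C#6: chromatic position 1 in octave 6 → absolute = 6×12 + 1 = 73
Transpose up 1: 73 + 1 = 74
74 = 6×12 + 2 → D in octave 6
Result = D6


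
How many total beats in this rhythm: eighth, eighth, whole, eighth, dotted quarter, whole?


Solution.
Beat values:
  eighth = 0.5 beats
  eighth = 0.5 beats
  whole = 4 beats
  eighth = 0.5 beats
  dotted quarter = 1.5 beats
  whole = 4 beats
Sum = 0.5 + 0.5 + 4 + 0.5 + 1.5 + 4
= 11 beats


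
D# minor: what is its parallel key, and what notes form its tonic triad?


Let's work it out.
Parallel keys share the same tonic but differ in mode
D# minor → parallel is D# major
Tonic triad of D# major = D# F## A#
= D# major; triad = D# F## A#


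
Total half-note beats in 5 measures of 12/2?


Working:
Time signature 12/2: the bottom number 2 means the half note gets one count
The top number 12 means 12 half-note beats per measure
Total = 12 × 5 measures
= 60 half-note beats


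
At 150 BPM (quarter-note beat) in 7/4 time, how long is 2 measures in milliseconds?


Reasoning:
Quarter-note beat duration = 60000 / 150 ms
Beats per measure (7/4) = 7
One measure = 7 × 60000 / 150 = 420000 / 150 ms
2 measures = 2 × 420000 / 150 = 840000 / 150
= 5600.0 ms


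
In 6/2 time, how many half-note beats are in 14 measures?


Let's work it out.
Time signature 6/2: the bottom number 2 means the half note gets one count
The top number 6 means 6 half-note beats per measure
Total = 6 × 14 measures
= 84 half-note beats


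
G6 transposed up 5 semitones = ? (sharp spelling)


Solution.
G6: chromatic position 7 in octave 6 → absolute = 6×12 + 7 = 79
Transpose up 5: 79 + 5 = 84
84 = 7×12 + 0 → C in octave 7
Result = C7


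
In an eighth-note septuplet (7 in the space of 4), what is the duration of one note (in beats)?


Reasoning:
Septuplet: 7 notes occupy the space of 4 eighth notes
Space = 4 × 1/2 = 2 beats
Each septuplet note = 2 / 7 = 2/7 beats
= 2/7 beats


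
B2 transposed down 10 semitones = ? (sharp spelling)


Reasoning:
B2: chromatic position 11 in octave 2 → absolute = 2×12 + 11 = 35
Transpose down 10: 35 - 10 = 25
25 = 2×12 + 1 → C# in octave 2
Result = C#2


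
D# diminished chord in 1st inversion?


Root position: D# F# A
1st inversion: move root up an octave
Bass note: F#
Notes (bottom to top) = F# A D#


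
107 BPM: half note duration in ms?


One quarter-note beat = 60000 / BPM = 60000 / 107 ms
Half note = 2 × quarter note
Duration = 2 × 60000 / 107 = 120000 / 107
= 1121.5 ms


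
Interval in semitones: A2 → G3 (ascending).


Absolute semitone position = octave×12 + chromatic position
A2: 2×12 + 9 = 33
G3: 3×12 + 7 = 43
Difference = 43 - 33 = 10
= 10 semitones


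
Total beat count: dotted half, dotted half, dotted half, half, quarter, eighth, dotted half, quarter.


Beat values:
  dotted half = 3 beats
  dotted half = 3 beats
  dotted half = 3 beats
  half = 2 beats
  quarter = 1 beat
  eighth = 0.5 beats
  dotted half = 3 beats
  quarter = 1 beat
Sum = 3 + 3 + 3 + 2 + 1 + 0.5 + 3 + 1
= 16.5 beats


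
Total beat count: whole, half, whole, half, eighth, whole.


Reasoning:
Beat values:
  whole = 4 beats
  half = 2 beats
  whole = 4 beats
  half = 2 beats
  eighth = 0.5 beats
  whole = 4 beats
Sum = 4 + 2 + 4 + 2 + 0.5 + 4
= 16.5 beats


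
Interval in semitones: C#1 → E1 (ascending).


Let's work it out.
Absolute semitone position = octave×12 + chromatic position
C#1: 1×12 + 1 = 13
E1: 1×12 + 4 = 16
Difference = 16 - 13 = 3
= 3 semitones


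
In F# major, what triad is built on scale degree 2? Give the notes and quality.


Solution.
F# major scale: F# G# A# B C# D# E#
Diatonic triad on degree 2 stacks scale notes 2, 4, 6: G# B D#
G#→B = 3 semitones; G#→D# = 7 semitones → minor triad
= G# B D# (minor)


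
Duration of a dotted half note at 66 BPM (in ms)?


Reasoning:
One quarter-note beat = 60000 / BPM = 60000 / 66 ms
Dotted half note = 3 × quarter note
Duration = 3 × 60000 / 66 = 180000 / 66
= 2727.3 ms


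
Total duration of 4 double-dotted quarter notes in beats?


Reasoning:
Base quarter note = 1 beat
Dot 1 adds half the previous value: +1/2
Dot 2 adds half the previous value: +1/4
One double-dotted quarter = 1 + 1/2 + 1/4 = 7/4
4 of them = 4 × 7/4 = 7
= 7 beats


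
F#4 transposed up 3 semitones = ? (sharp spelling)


F#4: chromatic position 6 in octave 4 → absolute = 4×12 + 6 = 54
Transpose up 3: 54 + 3 = 57
57 = 4×12 + 9 → A in octave 4
Result = A4


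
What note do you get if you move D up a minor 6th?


Step by step:
minor 6th: 6 letter names, 8 semitones
Letter: D + 5 → B
Pitch: D + 8 semitones, spelled as a B → Bb
= Bb


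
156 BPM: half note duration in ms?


One quarter-note beat = 60000 / BPM = 60000 / 156 ms
Half note = 2 × quarter note
Duration = 2 × 60000 / 156 = 120000 / 156
= 769.2 ms


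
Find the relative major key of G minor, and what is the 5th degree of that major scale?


Step by step:
The relative major shares the key signature and is a minor 3rd above the minor tonic
A minor 3rd above G is Bb
→ relative major of G minor is Bb major
Bb major scale: Bb C D Eb F G A
= Bb major; 5th degree = F


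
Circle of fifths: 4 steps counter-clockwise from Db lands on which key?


Reasoning:
Each counter-clockwise step moves down a perfect 5th (= up a perfect 4th)
From Db: Db → F#/Gb → B → E → A
= A


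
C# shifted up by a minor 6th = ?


Step by step:
minor 6th: 6 letter names, 8 semitones
Letter: C + 5 → A
Pitch: C# + 8 semitones, spelled as an A → A
= A


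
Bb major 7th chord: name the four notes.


Major 7th chord = root + major 3rd + perfect 5th + major 7th
Seventh chords stack in thirds, so the letter names are B-D-F-A
Root: Bb
Major 3rd above Bb: D
Perfect 5th above Bb: F
Major 7th above Bb: A
Chord = Bb D F A


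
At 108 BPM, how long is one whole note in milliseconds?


Step by step:
One quarter-note beat = 60000 / BPM = 60000 / 108 ms
Whole note = 4 × quarter note
Duration = 4 × 60000 / 108 = 240000 / 108
= 2222.2 ms


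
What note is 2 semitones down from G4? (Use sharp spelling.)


Let's work it out.
G4: chromatic position 7 in octave 4 → absolute = 4×12 + 7 = 55
Transpose down 2: 55 - 2 = 53
53 = 4×12 + 5 → F in octave 4
Result = F4


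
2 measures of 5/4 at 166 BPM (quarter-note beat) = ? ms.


Quarter-note beat duration = 60000 / 166 ms
Beats per measure (5/4) = 5
One measure = 5 × 60000 / 166 = 300000 / 166 ms
2 measures = 2 × 300000 / 166 = 600000 / 166
= 3614.5 ms


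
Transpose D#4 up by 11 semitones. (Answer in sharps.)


Step by step:
D#4: chromatic position 3 in octave 4 → absolute = 4×12 + 3 = 51
Transpose up 11: 51 + 11 = 62
62 = 5×12 + 2 → D in octave 5
Result = D5


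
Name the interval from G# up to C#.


Solution.
Letter names: G → C spans 4 letter names → a 4th
Semitones: G# → C# = 5 half-steps
A 4th of 5 semitones is a perfect 4th
= perfect 4th


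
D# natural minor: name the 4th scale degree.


Step by step:
Natural minor scale pattern: W-H-W-W-H-W-W (2-1-2-2-1-2-2 semitones)
Starting from D#:
  D# + 2 semitones → E#
  E# + 1 semitone → F#
  F# + 2 semitones → G#
  G# + 2 semitones → A#
  A# + 1 semitone → B
  B + 2 semitones → C#
  C# + 2 semitones → D#
Scale: D# E# F# G# A# B C#
Degree 4 = G#


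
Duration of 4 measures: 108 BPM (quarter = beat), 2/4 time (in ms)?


Reasoning:
Quarter-note beat duration = 60000 / 108 ms
Beats per measure (2/4) = 2
One measure = 2 × 60000 / 108 = 120000 / 108 ms
4 measures = 4 × 120000 / 108 = 480000 / 108
= 4444.4 ms


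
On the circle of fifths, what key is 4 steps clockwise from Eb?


Each clockwise step on the circle of fifths moves up a perfect 5th
From Eb: Eb → Bb → F → C → G
= G


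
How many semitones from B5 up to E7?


Reasoning:
Absolute semitone position = octave×12 + chromatic position
B5: 5×12 + 11 = 71
E7: 7×12 + 4 = 88
Difference = 88 - 71 = 17
= 17 semitones


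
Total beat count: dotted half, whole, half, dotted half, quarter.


Step by step:
Beat values:
  dotted half = 3 beats
  whole = 4 beats
  half = 2 beats
  dotted half = 3 beats
  quarter = 1 beat
Sum = 3 + 4 + 2 + 3 + 1
= 13 beats


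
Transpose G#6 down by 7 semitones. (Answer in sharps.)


Working:
G#6: chromatic position 8 in octave 6 → absolute = 6×12 + 8 = 80
Transpose down 7: 80 - 7 = 73
73 = 6×12 + 1 → C# in octave 6
Result = C#6


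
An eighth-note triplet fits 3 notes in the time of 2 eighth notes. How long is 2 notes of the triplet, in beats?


Reasoning:
Triplet: 3 notes occupy the space of 2 eighth notes
Space = 2 × 1/2 = 1 beat
Each triplet note = 1 / 3 = 1/3 beats
2 notes = 2 × 1/3 = 2/3
= 2/3 beats


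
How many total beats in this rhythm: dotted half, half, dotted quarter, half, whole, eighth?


Step by step:
Beat values:
  dotted half = 3 beats
  half = 2 beats
  dotted quarter = 1.5 beats
  half = 2 beats
  whole = 4 beats
  eighth = 0.5 beats
Sum = 3 + 2 + 1.5 + 2 + 4 + 0.5
= 13 beats


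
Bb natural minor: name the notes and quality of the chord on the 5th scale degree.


Reasoning:
Bb natural minor scale: Bb C Db Eb F Gb Ab
Diatonic triad on degree 5 stacks scale notes 5, 7, 2: F Ab C
F→Ab = 3 semitones; F→C = 7 semitones → minor triad
= F Ab C (minor)


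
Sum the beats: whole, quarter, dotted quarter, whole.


Beat values:
  whole = 4 beats
  quarter = 1 beat
  dotted quarter = 1.5 beats
  whole = 4 beats
Sum = 4 + 1 + 1.5 + 4
= 10.5 beats


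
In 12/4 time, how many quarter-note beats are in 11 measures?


Working:
Time signature 12/4: the bottom number 4 means the quarter note gets one count
The top number 12 means 12 quarter-note beats per measure
Total = 12 × 11 measures
= 132 quarter-note beats


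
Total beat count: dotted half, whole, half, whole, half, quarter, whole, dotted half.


Solution.
Beat values:
  dotted half = 3 beats
  whole = 4 beats
  half = 2 beats
  whole = 4 beats
  half = 2 beats
  quarter = 1 beat
  whole = 4 beats
  dotted half = 3 beats
Sum = 3 + 4 + 2 + 4 + 2 + 1 + 4 + 3
= 23 beats


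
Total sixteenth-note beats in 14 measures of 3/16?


Step by step:
Time signature 3/16: the bottom number 16 means the sixteenth note gets one count
The top number 3 means 3 sixteenth-note beats per measure
Total = 3 × 14 measures
= 42 sixteenth-note beats


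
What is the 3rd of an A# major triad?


Let's work it out.
Major triad = root + major 3rd (4 semitones) + perfect 5th (7 semitones)
A triad on A# stacks thirds, so the chord tones use letter names A-C-E
Root: A#
Major 3rd above A#: C##
Perfect 5th above A#: E#
The 3rd = C##


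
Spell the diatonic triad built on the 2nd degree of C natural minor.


Solution.
C natural minor scale: C D Eb F G Ab Bb
Diatonic triad on degree 2 stacks scale notes 2, 4, 6: D F Ab
D→F = 3 semitones; D→Ab = 6 semitones → diminished triad
= D F Ab (diminished)


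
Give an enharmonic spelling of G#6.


Enharmonic notes sound the same pitch but are spelled with different letter names
G# and Ab name the same pitch class
= Ab6


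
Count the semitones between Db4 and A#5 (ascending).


Reasoning:
Absolute semitone position = octave×12 + chromatic position
Db4: 4×12 + 1 = 49
A#5: 5×12 + 10 = 70
Difference = 70 - 49 = 21
= 21 semitones


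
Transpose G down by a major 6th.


Let's work it out.
major 6th: 6 letter names, 9 semitones
Letter: G - 5 → B
Pitch: G - 9 semitones, spelled as a B → Bb
= Bb


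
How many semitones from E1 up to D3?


Working:
Absolute semitone position = octave×12 + chromatic position
E1: 1×12 + 4 = 16
D3: 3×12 + 2 = 38
Difference = 38 - 16 = 22
= 22 semitones


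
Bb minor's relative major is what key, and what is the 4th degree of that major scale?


The relative major shares the key signature and is a minor 3rd above the minor tonic
A minor 3rd above Bb is Db
→ relative major of Bb minor is Db major
Db major scale: Db Eb F Gb Ab Bb C
= Db major; 4th degree = Gb


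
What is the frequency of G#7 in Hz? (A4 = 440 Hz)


f = 440 × 2^(n/12) where n = semitones from A4
G#7: 35 semitones from A4
f = 440 × 2^(35/12)
f = 3322.44 Hz


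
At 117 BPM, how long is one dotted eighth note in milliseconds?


One quarter-note beat = 60000 / BPM = 60000 / 117 ms
Dotted eighth note = 3/4 × quarter note
Duration = 3/4 × 60000 / 117 = 45000 / 117
= 384.6 ms


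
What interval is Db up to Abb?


Let's work it out.
Letter names: D → A spans 5 letter names → a 5th
Semitones: Db → Abb = 6 half-steps
A 5th of 6 semitones is a diminished 5th
= diminished 5th


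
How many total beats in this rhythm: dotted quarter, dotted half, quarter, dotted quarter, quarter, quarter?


Let's work it out.
Beat values:
  dotted quarter = 1.5 beats
  dotted half = 3 beats
  quarter = 1 beat
  dotted quarter = 1.5 beats
  quarter = 1 beat
  quarter = 1 beat
Sum = 1.5 + 3 + 1 + 1.5 + 1 + 1
= 9 beats


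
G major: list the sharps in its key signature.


Let's work it out.
Sharp major keys follow the circle of fifths: C(0), G(1), D(2), A(3), E(4), B(5), F#(6), C#(7)
G major has 1 sharp
Order of sharps: F# C# G# D# A# E# B# → first 1: F#
= F#


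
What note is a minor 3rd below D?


Working:
A 3rd spans 3 letter names, so from D we land on B
A minor 3rd = 3 semitones below D
Spell B at that pitch: B
= B


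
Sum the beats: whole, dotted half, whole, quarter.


Working:
Beat values:
  whole = 4 beats
  dotted half = 3 beats
  whole = 4 beats
  quarter = 1 beat
Sum = 4 + 3 + 4 + 1
= 12 beats


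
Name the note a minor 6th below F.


Let's work it out.
A 6th spans 6 letter names, so from F we land on A
A minor 6th = 8 semitones below F
Spell A at that pitch: A
= A


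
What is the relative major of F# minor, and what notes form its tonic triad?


The relative major shares the key signature and is a minor 3rd above the minor tonic
A minor 3rd above F# is A
→ relative major of F# minor is A major
Tonic triad of A major = root + major 3rd + perfect 5th = A C# E
= A major; triad = A C# E


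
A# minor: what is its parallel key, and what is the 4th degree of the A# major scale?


Step by step:
Parallel keys share the same tonic but differ in mode
A# minor → parallel is A# major
A# major scale: A# B# C## D# E# F## G##
= A# major; 4th degree = D#


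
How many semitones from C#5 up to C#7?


Solution.
Absolute semitone position = octave×12 + chromatic position
C#5: 5×12 + 1 = 61
C#7: 7×12 + 1 = 85
Difference = 85 - 61 = 24
= 24 semitones


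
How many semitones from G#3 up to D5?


Reasoning:
Absolute semitone position = octave×12 + chromatic position
G#3: 3×12 + 8 = 44
D5: 5×12 + 2 = 62
Difference = 62 - 44 = 18
= 18 semitones


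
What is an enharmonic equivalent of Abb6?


Solution.
Enharmonic notes sound the same pitch but are spelled with different letter names
Abb and G name the same pitch class
= G6


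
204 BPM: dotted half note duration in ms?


Step by step:
One quarter-note beat = 60000 / BPM = 60000 / 204 ms
Dotted half note = 3 × quarter note
Duration = 3 × 60000 / 204 = 180000 / 204
= 882.4 ms


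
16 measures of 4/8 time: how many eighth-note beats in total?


Step by step:
Time signature 4/8: the bottom number 8 means the eighth note gets one count
The top number 4 means 4 eighth-note beats per measure
Total = 4 × 16 measures
= 64 eighth-note beats


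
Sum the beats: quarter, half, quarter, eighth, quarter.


Let's work it out.
Beat values:
  quarter = 1 beat
  half = 2 beats
  quarter = 1 beat
  eighth = 0.5 beats
  quarter = 1 beat
Sum = 1 + 2 + 1 + 0.5 + 1
= 5.5 beats


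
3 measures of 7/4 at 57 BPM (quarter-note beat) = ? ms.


Working:
Quarter-note beat duration = 60000 / 57 ms
Beats per measure (7/4) = 7
One measure = 7 × 60000 / 57 = 420000 / 57 ms
3 measures = 3 × 420000 / 57 = 1260000 / 57
= 22105.3 ms


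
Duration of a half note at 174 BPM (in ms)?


Step by step:
One quarter-note beat = 60000 / BPM = 60000 / 174 ms
Half note = 2 × quarter note
Duration = 2 × 60000 / 174 = 120000 / 174
= 689.7 ms


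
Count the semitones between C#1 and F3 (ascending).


Let's work it out.
Absolute semitone position = octave×12 + chromatic position
C#1: 1×12 + 1 = 13
F3: 3×12 + 5 = 41
Difference = 41 - 13 = 28
= 28 semitones


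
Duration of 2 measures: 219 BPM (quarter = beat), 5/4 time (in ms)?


Let's work it out.
Quarter-note beat duration = 60000 / 219 ms
Beats per measure (5/4) = 5
One measure = 5 × 60000 / 219 = 300000 / 219 ms
2 measures = 2 × 300000 / 219 = 600000 / 219
= 2739.7 ms


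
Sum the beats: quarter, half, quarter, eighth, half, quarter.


Solution.
Beat values:
  quarter = 1 beat
  half = 2 beats
  quarter = 1 beat
  eighth = 0.5 beats
  half = 2 beats
  quarter = 1 beat
Sum = 1 + 2 + 1 + 0.5 + 2 + 1
= 7.5 beats


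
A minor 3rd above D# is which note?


A 3rd spans 3 letter names, so from D we land on F
A minor 3rd = 3 semitones above D#
Spell F at that pitch: F#
= F#


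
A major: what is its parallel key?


Parallel keys share the same tonic but differ in mode
A major → parallel is A minor
= A minor


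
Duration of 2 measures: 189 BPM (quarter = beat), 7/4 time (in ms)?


Quarter-note beat duration = 60000 / 189 ms
Beats per measure (7/4) = 7
One measure = 7 × 60000 / 189 = 420000 / 189 ms
2 measures = 2 × 420000 / 189 = 840000 / 189
= 4444.4 ms


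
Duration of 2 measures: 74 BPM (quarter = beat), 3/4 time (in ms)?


Quarter-note beat duration = 60000 / 74 ms
Beats per measure (3/4) = 3
One measure = 3 × 60000 / 74 = 180000 / 74 ms
2 measures = 2 × 180000 / 74 = 360000 / 74
= 4864.9 ms


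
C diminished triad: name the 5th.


Working:
Diminished triad = root + minor 3rd (3 semitones) + diminished 5th (6 semitones)
A triad on C stacks thirds, so the chord tones use letter names C-E-G
Root: C
Minor 3rd above C: Eb
Diminished 5th above C: Gb
The 5th = Gb


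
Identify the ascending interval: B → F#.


Solution.
Letter names: B → F spans 5 letter names → a 5th
Semitones: B → F# = 7 half-steps
A 5th of 7 semitones is a perfect 5th
= perfect 5th


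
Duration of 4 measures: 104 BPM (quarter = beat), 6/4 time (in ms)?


Reasoning:
Quarter-note beat duration = 60000 / 104 ms
Beats per measure (6/4) = 6
One measure = 6 × 60000 / 104 = 360000 / 104 ms
4 measures = 4 × 360000 / 104 = 1440000 / 104
= 13846.2 ms


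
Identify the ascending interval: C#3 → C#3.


Solution.
Letter names: C → C spans 1 letter name → a unison
Semitones: C#3 → C#3 = 0 half-steps
A unison of 0 semitones is a perfect unison
= perfect unison


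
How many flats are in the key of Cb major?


Step by step:
Flat major keys: C(0), F(1), Bb(2), Eb(3), Ab(4), Db(5), Gb(6), Cb(7)
Cb major has 7 flats
Order of flats: Bb Eb Ab Db Gb Cb Fb → first 7: Bb, Eb, Ab, Db, Gb, Cb, Fb
= 7 flats


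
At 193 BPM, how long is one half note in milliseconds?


Reasoning:
One quarter-note beat = 60000 / BPM = 60000 / 193 ms
Half note = 2 × quarter note
Duration = 2 × 60000 / 193 = 120000 / 193
= 621.8 ms


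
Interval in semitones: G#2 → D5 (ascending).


Absolute semitone position = octave×12 + chromatic position
G#2: 2×12 + 8 = 32
D5: 5×12 + 2 = 62
Difference = 62 - 32 = 30
= 30 semitones


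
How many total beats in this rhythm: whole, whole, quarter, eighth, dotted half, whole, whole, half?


Let's work it out.
Beat values:
  whole = 4 beats
  whole = 4 beats
  quarter = 1 beat
  eighth = 0.5 beats
  dotted half = 3 beats
  whole = 4 beats
  whole = 4 beats
  half = 2 beats
Sum = 4 + 4 + 1 + 0.5 + 3 + 4 + 4 + 2
= 22.5 beats
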